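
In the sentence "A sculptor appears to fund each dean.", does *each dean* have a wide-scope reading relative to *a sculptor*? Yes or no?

Yes

Raising constructions are monoclausal for scope purposes; *each dean* is not separated from *a sculptor* by any island.
No island intervenes, so both surface and inverse scope are derivable.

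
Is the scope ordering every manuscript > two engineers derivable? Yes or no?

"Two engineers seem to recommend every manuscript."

*every manuscript* is inside a raising infinitive, which is transparent to QR (no CP barrier), so it behaves as a matrix argument.
Clause-internal QR can adjoin the lower DP above the subject, yielding the inverse reading.

Yes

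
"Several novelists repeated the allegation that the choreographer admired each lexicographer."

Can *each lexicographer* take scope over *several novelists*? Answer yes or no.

No

*each lexicographer* is embedded in the complex NP *the allegation that the choreographer admired each lexicographer*.
A that-clause complement to a noun is an island; QR cannot cross the NP boundary.
So *each lexicographer* cannot raise to a position above *several novelists*.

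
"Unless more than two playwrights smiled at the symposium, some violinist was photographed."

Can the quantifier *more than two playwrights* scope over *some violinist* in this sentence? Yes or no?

The DP *more than two playwrights* is contained in the adjunct clause *unless more than two playwrights smiled at the symposium*.
Adjuncts are opaque for quantifier raising; a quantifier in an adjunct stays inside it.
*more than two playwrights* > *some violinist* would require crossing that boundary, which is illicit.

No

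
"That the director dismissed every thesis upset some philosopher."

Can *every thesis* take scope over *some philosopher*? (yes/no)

No

*every thesis* is embedded in the sentential subject *that the director dismissed every thesis*.
Subjects — clausal subjects included — are islands for extraction, and QR is no exception.
So the wide-scope reading for *every thesis* is blocked.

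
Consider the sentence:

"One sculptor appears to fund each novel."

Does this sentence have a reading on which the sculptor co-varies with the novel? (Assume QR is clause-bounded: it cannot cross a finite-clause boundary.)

Yes

The paraphrase describes the scope ordering *each novel* > *one sculptor*.
*each novel* is the object of the infinitival complement of a raising predicate; raising infinitives are transparent for QR, so the two DPs are in effect clausemates.
Nothing blocks QR of the lower DP to a position above the higher one, so inverse scope is available.
The sentence is scopally ambiguous between *one sculptor* > *each novel* and *each novel* > *one sculptor*.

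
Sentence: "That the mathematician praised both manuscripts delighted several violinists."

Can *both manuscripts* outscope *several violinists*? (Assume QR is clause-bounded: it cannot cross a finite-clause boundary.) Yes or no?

No

*both manuscripts* occurs within the sentential subject *that the mathematician praised both manuscripts*.
Sentential subjects are islands: a quantifier inside the subject clause cannot raise over the matrix predicate.
The ordering *both manuscripts* > *several violinists* is therefore underivable.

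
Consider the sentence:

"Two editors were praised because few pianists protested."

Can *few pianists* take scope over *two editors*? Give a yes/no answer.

*few pianists* is embedded in the adjunct clause *because few pianists protested*.
Scope out of an adjunct clause is unavailable: QR respects the adjunct-island constraint.
So *few pianists* cannot raise high enough to outscope *two editors*; only the surface ordering *two editors* > *few pianists* is available.

No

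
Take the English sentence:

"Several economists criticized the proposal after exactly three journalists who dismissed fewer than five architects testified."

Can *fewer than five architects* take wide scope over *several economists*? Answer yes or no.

The target quantifier *fewer than five architects* is part of the relative clause *who dismissed fewer than five architects*, which is itself inside the adjunct *after exactly three journalists who dismissed fewer than five architects testified*.
Two island boundaries intervene — the relative clause and the adjunct. Either alone would block QR.
Hence only narrow scope for *fewer than five architects* (under *several economists*) survives.

No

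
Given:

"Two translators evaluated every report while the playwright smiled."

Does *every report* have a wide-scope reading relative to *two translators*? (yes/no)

Yes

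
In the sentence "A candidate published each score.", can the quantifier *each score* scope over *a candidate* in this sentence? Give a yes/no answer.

*each score* and *a candidate* are in the same minimal clause.
No island intervenes, so both surface and inverse scope are derivable.
So *each score* > *a candidate* is among the available readings.

Yes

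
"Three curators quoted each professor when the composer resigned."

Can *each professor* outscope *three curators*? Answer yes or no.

The adjunct island is irrelevant here — *each professor* and *three curators* are both in the matrix clause.
Since no island is crossed, the inverse ordering is licensed alongside surface scope.
Both orderings are possible: *three curators* > *each professor* and *each professor* > *three curators*.

Yes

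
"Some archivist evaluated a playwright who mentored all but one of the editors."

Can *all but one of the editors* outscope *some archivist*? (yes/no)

*all but one of the editors* sits inside the relative clause *who mentored all but one of the editors* modifying *a playwright*.
QR out of a relative clause is ruled out by the relative-clause island constraint.
The inverse ordering *all but one of the editors* > *some archivist* is therefore underivable.

No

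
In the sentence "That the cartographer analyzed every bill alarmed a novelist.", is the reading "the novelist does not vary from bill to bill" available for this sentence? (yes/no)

Yes

That reading corresponds to *a novelist* > *every bill*.
Nothing needs to raise out of an island for *a novelist* > *every bill*: *a novelist* takes scope from its matrix position over the clause containing *every bill*.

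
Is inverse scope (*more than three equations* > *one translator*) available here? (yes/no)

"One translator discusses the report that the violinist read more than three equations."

*more than three equations* occurs within the complex NP *the report that the violinist read more than three equations*.
Since the clause is the complement of a nominal head, the CNPC blocks scope extraction.
Hence only narrow scope for *more than three equations* (under *one translator*) survives.
(Only the surface reading survives: one fixed translator with respect to all the relevant equations.)

No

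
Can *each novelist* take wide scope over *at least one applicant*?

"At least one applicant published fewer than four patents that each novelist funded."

No

*each novelist* occurs within the relative clause *that each novelist funded* modifying *fewer than four patents*.
The relative clause forms an island for QR, so the quantifier is confined to the head noun's restrictor.
So *each novelist* cannot raise high enough to outscope *at least one applicant*; only the surface ordering *at least one applicant* > *each novelist* is available.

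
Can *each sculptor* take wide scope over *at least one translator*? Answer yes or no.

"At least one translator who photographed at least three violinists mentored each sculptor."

The relative clause *who photographed at least three violinists* modifies *at least one translator*, but *each sculptor* is not inside that relative clause — it is an argument of the matrix verb.
No island intervenes, so both surface and inverse scope are derivable.

Yes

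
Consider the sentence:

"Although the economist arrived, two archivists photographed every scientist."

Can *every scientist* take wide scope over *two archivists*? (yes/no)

*every scientist* is a matrix argument; the adjunct is an island but the target quantifier is outside it.
QR within a single clause is free, so the lower quantifier may take scope over the higher one.

Yes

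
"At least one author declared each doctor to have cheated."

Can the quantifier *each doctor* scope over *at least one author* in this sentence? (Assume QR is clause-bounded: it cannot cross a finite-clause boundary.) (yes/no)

Yes

ECM infinitives lack a CP barrier, so *each doctor* can QR over the matrix subject *at least one author*.
Nothing blocks QR of the lower DP to a position above the higher one, so inverse scope is available.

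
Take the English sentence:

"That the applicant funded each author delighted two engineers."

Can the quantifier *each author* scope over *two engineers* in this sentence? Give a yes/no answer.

No

The DP *each author* is contained in the sentential subject *that the applicant funded each author*.
The subject-island constraint blocks QR out of a clausal subject.
So *each author* cannot raise to a position above *two engineers*.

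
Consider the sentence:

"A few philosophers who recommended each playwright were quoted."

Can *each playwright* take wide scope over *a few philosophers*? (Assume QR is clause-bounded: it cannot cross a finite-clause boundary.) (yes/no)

The DP *each playwright* is contained in the relative clause *who recommended each playwright*.
Quantifiers inside a relative clause are trapped there; the RC boundary blocks QR.
Hence only narrow scope for *each playwright* (under *a few philosophers*) survives.

No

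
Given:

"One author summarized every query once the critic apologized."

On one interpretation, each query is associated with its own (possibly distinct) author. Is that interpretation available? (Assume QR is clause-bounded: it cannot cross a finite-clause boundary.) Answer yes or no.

Yes

The described interpretation is the *every query* > *one author* scoping.
*every query* is a matrix argument; the adjunct is an island but the target quantifier is outside it.
QR within a single clause is free, so the lower quantifier may take scope over the higher one.
The sentence is scopally ambiguous between *one author* > *every query* and *every query* > *one author*.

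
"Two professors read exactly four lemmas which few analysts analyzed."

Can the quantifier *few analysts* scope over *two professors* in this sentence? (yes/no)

The target quantifier *few analysts* is part of the relative clause *which few analysts analyzed* modifying *exactly four lemmas*.
A relative clause is a scope island — quantifier raising cannot cross its boundary.
Hence only narrow scope for *few analysts* (under *two professors*) survives.

No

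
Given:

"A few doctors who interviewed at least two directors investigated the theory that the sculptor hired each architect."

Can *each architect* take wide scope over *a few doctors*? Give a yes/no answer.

*each architect* occurs within the complex NP *the theory that the sculptor hired each architect*.
The complex NP is opaque for QR — the quantifier is frozen inside the noun's complement.
So *each architect* cannot raise to a position above *a few doctors*.

No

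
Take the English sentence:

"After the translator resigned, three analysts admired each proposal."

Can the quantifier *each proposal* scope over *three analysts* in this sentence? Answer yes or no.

Yes

The adjunct island is irrelevant here — *each proposal* and *three analysts* are both in the matrix clause.
No island intervenes, so both surface and inverse scope are derivable.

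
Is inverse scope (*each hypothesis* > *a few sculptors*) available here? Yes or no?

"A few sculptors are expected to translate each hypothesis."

*each hypothesis* is inside a raising infinitive, which is transparent to QR (no CP barrier), so it behaves as a matrix argument.
Clause-internal QR can adjoin the lower DP above the subject, yielding the inverse reading.
Both orderings are possible: *a few sculptors* > *each hypothesis* and *each hypothesis* > *a few sculptors*.

Yes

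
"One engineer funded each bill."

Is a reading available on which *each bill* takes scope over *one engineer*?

*one engineer* and *each bill* are co-arguments of the matrix verb, with nothing but a clause-internal boundary between them.
No island intervenes, so both surface and inverse scope are derivable.

Yes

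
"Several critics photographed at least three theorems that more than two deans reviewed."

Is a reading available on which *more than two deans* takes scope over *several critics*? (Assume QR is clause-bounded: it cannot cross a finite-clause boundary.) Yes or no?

The DP *more than two deans* is contained in the relative clause *that more than two deans reviewed* modifying *at least three theorems*.
Relative clauses block scope extraction: QR cannot target a position outside the modified NP.
So *more than two deans* cannot raise high enough to outscope *several critics*; only the surface ordering *several critics* > *more than two deans* is available.

No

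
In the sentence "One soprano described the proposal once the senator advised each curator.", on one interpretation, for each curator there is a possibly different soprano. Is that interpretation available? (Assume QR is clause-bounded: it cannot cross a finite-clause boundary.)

No

The described interpretation is the *each curator* > *one soprano* scoping.
Structurally, *each curator* is inside the adjunct clause *once the senator advised each curator*.
Scope out of an adjunct clause is unavailable: QR respects the adjunct-island constraint.
The inverse ordering *each curator* > *one soprano* is therefore underivable.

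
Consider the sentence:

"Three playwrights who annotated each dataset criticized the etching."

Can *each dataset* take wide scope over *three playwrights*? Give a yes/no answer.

No

The DP *each dataset* is contained in the relative clause *who annotated each dataset*.
The relative clause forms an island for QR, so the quantifier is confined to the head noun's restrictor.
Hence only narrow scope for *each dataset* (under *three playwrights*) survives.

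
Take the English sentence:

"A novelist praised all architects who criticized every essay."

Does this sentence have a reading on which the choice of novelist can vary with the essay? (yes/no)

No

The described interpretation is the *every essay* > *a novelist* scoping.
*every essay* is embedded in the relative clause *who criticized every essay* modifying *all architects*.
QR out of a relative clause is ruled out by the relative-clause island constraint.
There is no licit LF on which *every essay* c-commands *a novelist*.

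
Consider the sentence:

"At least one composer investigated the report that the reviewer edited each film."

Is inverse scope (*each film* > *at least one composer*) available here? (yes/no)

No

The target quantifier *each film* is part of the complex NP *the report that the reviewer edited each film*.
The Complex NP Constraint bars QR out of the complement clause of a noun.
So *each film* cannot raise to a position above *at least one composer*.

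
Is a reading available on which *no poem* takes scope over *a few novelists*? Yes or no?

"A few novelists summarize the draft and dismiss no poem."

Structurally, *no poem* is inside one conjunct of the coordinate structure (*dismiss no poem*).
The Coordinate Structure Constraint blocks movement (including QR) out of a single conjunct.
*no poem* > *a few novelists* would require crossing that boundary, which is illicit.

No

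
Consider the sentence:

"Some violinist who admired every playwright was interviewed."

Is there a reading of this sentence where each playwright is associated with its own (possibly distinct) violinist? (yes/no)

No

This is the *every playwright* > *some violinist* reading.
The DP *every playwright* is contained in the relative clause *who admired every playwright*.
QR out of a relative clause is ruled out by the relative-clause island constraint.
So the wide-scope reading for *every playwright* is blocked.
(Only the surface reading survives: one fixed violinist with respect to all the relevant playwrights.)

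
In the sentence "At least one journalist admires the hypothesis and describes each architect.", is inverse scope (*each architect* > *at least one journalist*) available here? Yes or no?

No

Structurally, *each architect* is inside one conjunct of the coordinate structure (*describes each architect*).
The Coordinate Structure Constraint blocks movement (including QR) out of a single conjunct.
There is no licit LF on which *each architect* c-commands *at least one journalist*.
(Only the surface reading survives: one fixed journalist with respect to all the relevant architects.)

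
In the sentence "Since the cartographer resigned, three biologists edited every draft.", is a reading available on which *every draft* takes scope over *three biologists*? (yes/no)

Yes

Although there is an adjunct clause, *every draft* is in the main clause, not inside the adjunct.
With no island boundary between them, the object can take inverse scope over the subject via ordinary QR within the clause.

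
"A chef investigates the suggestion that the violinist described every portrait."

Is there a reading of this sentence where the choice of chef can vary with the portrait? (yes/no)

No

The paraphrase describes the scope ordering *every portrait* > *a chef*.
The target quantifier *every portrait* is part of the complex NP *the suggestion that the violinist described every portrait*.
Noun-complement clauses are scope islands (the Complex NP Constraint): a quantifier inside one cannot scope into the matrix.
There is no licit LF on which *every portrait* c-commands *a chef*.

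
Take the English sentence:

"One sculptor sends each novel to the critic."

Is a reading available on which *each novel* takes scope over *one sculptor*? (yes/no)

Both DPs are arguments of the same predicate; there is no clause or island boundary between them.
No island intervenes, so both surface and inverse scope are derivable.
The sentence is scopally ambiguous between *one sculptor* > *each novel* and *each novel* > *one sculptor*.

Yes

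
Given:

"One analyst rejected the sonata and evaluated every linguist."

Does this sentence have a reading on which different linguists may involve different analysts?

No

The described interpretation is the *every linguist* > *one analyst* scoping.
The target quantifier *every linguist* is part of one conjunct of the coordinate structure (*evaluated every linguist*).
QR out of a conjunct would have to apply non-ATB, which the CSC forbids.
*every linguist* is confined to the island and cannot take scope over *one analyst*.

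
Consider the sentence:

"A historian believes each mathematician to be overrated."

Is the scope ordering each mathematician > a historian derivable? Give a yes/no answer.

Yes

This is an ECM construction: *each mathematician* is the infinitival subject, Case-marked by the matrix verb, and the infinitive is transparent for QR.
Clause-internal QR can adjoin the lower DP above the subject, yielding the inverse reading.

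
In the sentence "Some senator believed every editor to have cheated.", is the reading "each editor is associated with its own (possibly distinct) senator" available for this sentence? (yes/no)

Yes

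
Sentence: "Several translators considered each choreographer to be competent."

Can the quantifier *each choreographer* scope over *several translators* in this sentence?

Yes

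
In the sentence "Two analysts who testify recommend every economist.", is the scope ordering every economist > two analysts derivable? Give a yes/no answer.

Yes

The RC *who testify* is an island, but *every economist* is not inside it — it is the matrix object, a clausemate of *two analysts*.
With no island boundary between them, the object can take inverse scope over the subject via ordinary QR within the clause.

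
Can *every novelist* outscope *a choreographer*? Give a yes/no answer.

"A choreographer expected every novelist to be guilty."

*every novelist* is an ECM subject; ECM complements are not islands, and the embedded quantifier may take matrix scope.
No island intervenes, so both surface and inverse scope are derivable.

Yes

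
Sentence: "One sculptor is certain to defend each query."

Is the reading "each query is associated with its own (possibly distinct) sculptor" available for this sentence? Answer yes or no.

Yes

That reading corresponds to *each query* > *one sculptor*.
*each query* is the object of the infinitival complement of a raising predicate; raising infinitives are transparent for QR, so the two DPs are in effect clausemates.
Since no island is crossed, the inverse ordering is licensed alongside surface scope.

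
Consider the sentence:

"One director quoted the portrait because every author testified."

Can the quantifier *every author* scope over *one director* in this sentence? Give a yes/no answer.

No

Structurally, *every author* is inside the adjunct clause *because every author testified*.
Adverbial clauses are not L-marked, so they are barriers for QR — the quantifier cannot escape the adjunct.
*every author* > *one director* would require crossing that boundary, which is illicit.
(Only the surface reading survives: one fixed director with respect to all the relevant authors.)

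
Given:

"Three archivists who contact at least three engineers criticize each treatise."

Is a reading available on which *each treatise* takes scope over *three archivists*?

Yes

*each treatise* is a matrix argument; only *three archivists* is modified by the relative clause *who contact at least three engineers*, so the RC island is irrelevant to the target quantifier.
Ordinary QR to a clause-peripheral position gives the wide-scope LF for the lower DP.
So *each treatise* > *three archivists* is among the available readings.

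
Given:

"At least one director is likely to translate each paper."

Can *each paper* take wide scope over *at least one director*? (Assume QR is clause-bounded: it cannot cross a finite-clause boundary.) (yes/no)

Yes

Raising constructions are monoclausal for scope purposes; *each paper* is not separated from *at least one director* by any island.
No island intervenes, so both surface and inverse scope are derivable.
So *each paper* > *at least one director* is among the available readings.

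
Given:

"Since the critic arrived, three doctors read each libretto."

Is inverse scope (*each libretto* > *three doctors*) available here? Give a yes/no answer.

The adjunct island is irrelevant here — *each libretto* and *three doctors* are both in the matrix clause.
Since no island is crossed, the inverse ordering is licensed alongside surface scope.

Yes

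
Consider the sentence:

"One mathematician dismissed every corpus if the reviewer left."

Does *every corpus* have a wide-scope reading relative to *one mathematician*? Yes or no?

Yes

Although there is an adjunct clause, *every corpus* is in the main clause, not inside the adjunct.
QR within a single clause is free, so the lower quantifier may take scope over the higher one.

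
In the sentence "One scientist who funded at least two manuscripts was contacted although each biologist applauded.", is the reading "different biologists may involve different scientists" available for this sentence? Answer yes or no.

No

The paraphrase describes the scope ordering *each biologist* > *one scientist*.
*each biologist* is embedded in the adjunct clause *although each biologist applauded*.
Adjuncts are opaque for quantifier raising; a quantifier in an adjunct stays inside it.
So *each biologist* cannot raise to a position above *one scientist*.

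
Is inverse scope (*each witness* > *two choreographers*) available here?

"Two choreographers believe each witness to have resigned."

*each witness* is an ECM subject; ECM complements are not islands, and the embedded quantifier may take matrix scope.
No island intervenes, so both surface and inverse scope are derivable.

Yes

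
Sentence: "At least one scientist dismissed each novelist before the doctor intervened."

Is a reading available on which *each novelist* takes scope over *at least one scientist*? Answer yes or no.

Yes

The adjunct clause does not contain *each novelist*, which is the matrix object.
No island intervenes, so both surface and inverse scope are derivable.
Both orderings are possible: *at least one scientist* > *each novelist* and *each novelist* > *at least one scientist*.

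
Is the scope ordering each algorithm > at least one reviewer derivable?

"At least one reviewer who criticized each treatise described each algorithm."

Yes

The RC *who criticized each treatise* is an island, but *each algorithm* is not inside it — it is the matrix object, a clausemate of *at least one reviewer*.
Nothing blocks QR of the lower DP to a position above the higher one, so inverse scope is available.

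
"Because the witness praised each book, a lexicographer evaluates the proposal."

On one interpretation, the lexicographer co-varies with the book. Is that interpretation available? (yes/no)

No

The described interpretation is the *each book* > *a lexicographer* scoping.
Structurally, *each book* is inside the adjunct clause *because the witness praised each book*.
Since the clause is an adjunct (not a complement), the Adjunct Condition blocks QR across its edge.
There is no licit LF on which *each book* c-commands *a lexicographer*.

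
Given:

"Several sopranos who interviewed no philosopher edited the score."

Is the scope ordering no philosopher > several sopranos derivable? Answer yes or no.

*no philosopher* sits inside the relative clause *who interviewed no philosopher*.
Relative clauses are scope islands: a quantifier cannot QR out of a relative clause to take scope in the matrix clause.
So *no philosopher* cannot raise to a position above *several sopranos*.

No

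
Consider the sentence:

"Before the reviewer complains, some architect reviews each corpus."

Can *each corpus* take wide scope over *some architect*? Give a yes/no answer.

Although there is an adjunct clause, *each corpus* is in the main clause, not inside the adjunct.
No island intervenes, so both surface and inverse scope are derivable.

Yes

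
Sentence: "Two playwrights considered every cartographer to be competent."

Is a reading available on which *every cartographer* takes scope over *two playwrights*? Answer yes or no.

Yes

The ECM infinitive is scope-transparent — *every cartographer* is free to raise above *two playwrights*.
Since no island is crossed, the inverse ordering is licensed alongside surface scope.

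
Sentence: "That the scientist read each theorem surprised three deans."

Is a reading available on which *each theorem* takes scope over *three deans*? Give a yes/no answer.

No

The target quantifier *each theorem* is part of the sentential subject *that the scientist read each theorem*.
Sentential subjects are islands: a quantifier inside the subject clause cannot raise over the matrix predicate.
There is no licit LF on which *each theorem* c-commands *three deans*.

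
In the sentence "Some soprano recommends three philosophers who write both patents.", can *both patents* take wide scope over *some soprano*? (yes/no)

*both patents* sits inside the relative clause *who write both patents* modifying *three philosophers*.
QR out of a relative clause is ruled out by the relative-clause island constraint.
*both patents* > *some soprano* would require crossing that boundary, which is illicit.
(Only the surface reading survives: one fixed soprano with respect to all the relevant patents.)

No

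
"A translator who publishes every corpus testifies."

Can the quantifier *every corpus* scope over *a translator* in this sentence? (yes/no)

No

*every corpus* sits inside the relative clause *who publishes every corpus*.
The relative clause forms an island for QR, so the quantifier is confined to the head noun's restrictor.
Hence only narrow scope for *every corpus* (under *a translator*) survives.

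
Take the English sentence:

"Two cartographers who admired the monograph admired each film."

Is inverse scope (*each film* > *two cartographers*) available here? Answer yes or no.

Yes

*each film* is a matrix argument; only *two cartographers* is modified by the relative clause *who admired the monograph*, so the RC island is irrelevant to the target quantifier.
With no island boundary between them, the object can take inverse scope over the subject via ordinary QR within the clause.
Both orderings are possible: *two cartographers* > *each film* and *each film* > *two cartographers*.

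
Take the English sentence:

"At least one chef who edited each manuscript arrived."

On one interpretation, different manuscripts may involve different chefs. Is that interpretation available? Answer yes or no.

No

That reading corresponds to *each manuscript* > *at least one chef*.
*each manuscript* is embedded in the relative clause *who edited each manuscript*.
Relative clauses are scope islands: a quantifier cannot QR out of a relative clause to take scope in the matrix clause.
The inverse ordering *each manuscript* > *at least one chef* is therefore underivable.
(Only the surface reading survives: one fixed chef with respect to all the relevant manuscripts.)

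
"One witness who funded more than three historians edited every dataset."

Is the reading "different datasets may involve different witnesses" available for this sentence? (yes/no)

That reading corresponds to *every dataset* > *one witness*.
The RC *who funded more than three historians* is an island, but *every dataset* is not inside it — it is the matrix object, a clausemate of *one witness*.
Ordinary QR to a clause-peripheral position gives the wide-scope LF for the lower DP.

Yes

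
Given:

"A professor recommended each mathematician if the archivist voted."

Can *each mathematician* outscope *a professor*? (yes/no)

Yes

*each mathematician* is a matrix argument; the adjunct is an island but the target quantifier is outside it.
QR within a single clause is free, so the lower quantifier may take scope over the higher one.
So *each mathematician* > *a professor* is among the available readings.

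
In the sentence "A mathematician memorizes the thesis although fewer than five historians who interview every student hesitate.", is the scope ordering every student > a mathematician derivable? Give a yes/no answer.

No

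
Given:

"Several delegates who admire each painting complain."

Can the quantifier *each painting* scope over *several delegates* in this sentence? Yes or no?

No

The DP *each painting* is contained in the relative clause *who admire each painting*.
Relative clauses are scope islands: a quantifier cannot QR out of a relative clause to take scope in the matrix clause.
So *each painting* cannot raise high enough to outscope *several delegates*; only the surface ordering *several delegates* > *each painting* is available.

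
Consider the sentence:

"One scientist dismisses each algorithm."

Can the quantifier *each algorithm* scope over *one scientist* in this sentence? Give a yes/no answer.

Yes

*each algorithm* and *one scientist* are in the same minimal clause.
Nothing blocks QR of the lower DP to a position above the higher one, so inverse scope is available.
The sentence is scopally ambiguous between *one scientist* > *each algorithm* and *each algorithm* > *one scientist*.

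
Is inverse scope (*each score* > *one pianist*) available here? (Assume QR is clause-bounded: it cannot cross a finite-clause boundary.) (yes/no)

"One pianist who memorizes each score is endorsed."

No

The DP *each score* is contained in the relative clause *who memorizes each score*.
A relative clause is a scope island — quantifier raising cannot cross its boundary.
*each score* > *one pianist* would require crossing that boundary, which is illicit.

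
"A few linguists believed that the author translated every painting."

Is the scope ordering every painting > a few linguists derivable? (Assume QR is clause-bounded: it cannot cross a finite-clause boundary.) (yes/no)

No

*every painting* is embedded in the finite complement clause *that the author translated every painting*.
With QR restricted to its own tensed clause, the embedded quantifier cannot reach a matrix scope position.
So the wide-scope reading for *every painting* is blocked.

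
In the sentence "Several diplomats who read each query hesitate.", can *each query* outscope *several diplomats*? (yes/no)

No

*each query* sits inside the relative clause *who read each query*.
Relative clauses are scope islands: a quantifier cannot QR out of a relative clause to take scope in the matrix clause.
So *each query* cannot raise to a position above *several diplomats*.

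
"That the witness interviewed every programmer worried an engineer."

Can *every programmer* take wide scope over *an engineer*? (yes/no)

No

*every programmer* is embedded in the sentential subject *that the witness interviewed every programmer*.
Sentential subjects are islands: a quantifier inside the subject clause cannot raise over the matrix predicate.
The ordering *every programmer* > *an engineer* is therefore underivable.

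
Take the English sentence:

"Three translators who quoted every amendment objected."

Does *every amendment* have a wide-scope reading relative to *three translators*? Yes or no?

*every amendment* sits inside the relative clause *who quoted every amendment*.
The relative clause forms an island for QR, so the quantifier is confined to the head noun's restrictor.
Hence only narrow scope for *every amendment* (under *three translators*) survives.

No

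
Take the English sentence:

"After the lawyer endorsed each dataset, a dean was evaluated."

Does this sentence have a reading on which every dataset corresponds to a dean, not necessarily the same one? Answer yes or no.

That reading corresponds to *each dataset* > *a dean*.
The target quantifier *each dataset* is part of the adjunct clause *after the lawyer endorsed each dataset*.
Scope out of an adjunct clause is unavailable: QR respects the adjunct-island constraint.
So the wide-scope reading for *each dataset* is blocked.

No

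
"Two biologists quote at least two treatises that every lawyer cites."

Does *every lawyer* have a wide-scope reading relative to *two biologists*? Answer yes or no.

No

*every lawyer* occurs within the relative clause *that every lawyer cites* modifying *at least two treatises*.
Relative clauses are scope islands: a quantifier cannot QR out of a relative clause to take scope in the matrix clause.
There is no licit LF on which *every lawyer* c-commands *two biologists*.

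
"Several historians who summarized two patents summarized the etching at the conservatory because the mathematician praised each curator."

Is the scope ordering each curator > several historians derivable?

*each curator* is embedded in the adjunct clause *because the mathematician praised each curator*.
Scope out of an adjunct clause is unavailable: QR respects the adjunct-island constraint.
*each curator* > *several historians* would require crossing that boundary, which is illicit.

No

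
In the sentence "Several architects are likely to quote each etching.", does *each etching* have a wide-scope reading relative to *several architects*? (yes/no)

*each etching* is inside a raising infinitive, which is transparent to QR (no CP barrier), so it behaves as a matrix argument.
With no island boundary between them, the object can take inverse scope over the subject via ordinary QR within the clause.

Yes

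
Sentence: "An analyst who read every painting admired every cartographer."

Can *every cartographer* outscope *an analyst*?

The relative clause *who read every painting* modifies *an analyst*, but *every cartographer* is not inside that relative clause — it is an argument of the matrix verb.
QR within a single clause is free, so the lower quantifier may take scope over the higher one.

Yes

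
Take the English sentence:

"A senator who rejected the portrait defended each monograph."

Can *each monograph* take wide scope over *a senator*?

Yes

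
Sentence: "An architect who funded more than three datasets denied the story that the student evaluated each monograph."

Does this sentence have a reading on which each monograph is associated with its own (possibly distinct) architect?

No

The paraphrase describes the scope ordering *each monograph* > *an architect*.
*each monograph* is embedded in the complex NP *the story that the student evaluated each monograph*.
A that-clause complement to a noun is an island; QR cannot cross the NP boundary.
*each monograph* is confined to the island and cannot take scope over *an architect*.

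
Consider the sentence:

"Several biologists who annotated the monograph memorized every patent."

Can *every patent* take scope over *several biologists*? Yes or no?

The relative clause *who annotated the monograph* modifies *several biologists*, but *every patent* is not inside that relative clause — it is an argument of the matrix verb.
QR within a single clause is free, so the lower quantifier may take scope over the higher one.

Yes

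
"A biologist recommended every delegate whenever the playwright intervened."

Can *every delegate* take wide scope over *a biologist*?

Neither queried DP is inside the adjunct, so the adjunct-island constraint does not apply.
Clause-internal QR can adjoin the lower DP above the subject, yielding the inverse reading.
The sentence is scopally ambiguous between *a biologist* > *every delegate* and *every delegate* > *a biologist*.

Yes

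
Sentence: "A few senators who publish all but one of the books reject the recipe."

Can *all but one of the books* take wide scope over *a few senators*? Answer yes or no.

*all but one of the books* sits inside the relative clause *who publish all but one of the books*.
The relative clause forms an island for QR, so the quantifier is confined to the head noun's restrictor.
Hence only narrow scope for *all but one of the books* (under *a few senators*) survives.

No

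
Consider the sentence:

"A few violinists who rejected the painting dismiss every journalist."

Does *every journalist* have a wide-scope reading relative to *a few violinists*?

Yes

Although the sentence contains a relative clause (*who rejected the painting*), *every journalist* is outside it, in the matrix VP.
Ordinary QR to a clause-peripheral position gives the wide-scope LF for the lower DP.
The sentence is scopally ambiguous between *a few violinists* > *every journalist* and *every journalist* > *a few violinists*.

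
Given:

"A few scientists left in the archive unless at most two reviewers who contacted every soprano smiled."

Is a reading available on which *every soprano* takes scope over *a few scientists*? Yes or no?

No

Structurally, *every soprano* is inside the relative clause *who contacted every soprano*, which is itself inside the adjunct *unless at most two reviewers who contacted every soprano smiled*.
The quantifier would have to escape first the RC and then the adjunct — two independent island violations.
The inverse ordering *every soprano* > *a few scientists* is therefore underivable.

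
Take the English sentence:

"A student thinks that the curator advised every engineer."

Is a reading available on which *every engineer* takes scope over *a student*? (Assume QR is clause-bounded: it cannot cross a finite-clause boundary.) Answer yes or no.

*every engineer* is embedded in the finite complement clause *that the curator advised every engineer*.
Given the clause-boundedness assumption, QR cannot cross the finite CP into the matrix.
There is no licit LF on which *every engineer* c-commands *a student*.
(Only the surface reading survives: one fixed student with respect to all the relevant engineers.)

No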